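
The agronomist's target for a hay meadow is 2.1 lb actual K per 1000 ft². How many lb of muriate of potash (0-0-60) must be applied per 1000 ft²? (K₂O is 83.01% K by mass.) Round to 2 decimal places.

As K₂O: 2.1 / 0.8301 = 2.52982 lb per 1000 ft².
Product per 1000 ft² = 2.52982 / 60% = 4.21636 lb.

4.22 lb of product per thousand sq ft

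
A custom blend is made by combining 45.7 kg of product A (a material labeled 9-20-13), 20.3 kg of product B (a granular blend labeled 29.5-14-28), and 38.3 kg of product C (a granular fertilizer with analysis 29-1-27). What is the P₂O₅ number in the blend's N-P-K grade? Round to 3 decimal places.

11.855% P₂O₅

Total mass = 45.7 + 20.3 + 38.3 = 104.3 kg.
P₂O₅ mass = 20%×45.7 + 14%×20.3 + 1%×38.3 = 12.365 kg.
% P₂O₅ = 12.365 / 104.3 = 11.8552%.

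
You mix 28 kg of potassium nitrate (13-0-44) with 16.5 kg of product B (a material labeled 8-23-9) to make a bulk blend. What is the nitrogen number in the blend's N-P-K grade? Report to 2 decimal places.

11.15% N

Total mass = 28 + 16.5 = 44.5 kg.
N mass = 13%×28 + 8%×16.5 = 4.96 kg.
% N = 4.96 / 44.5 = 11.1461%.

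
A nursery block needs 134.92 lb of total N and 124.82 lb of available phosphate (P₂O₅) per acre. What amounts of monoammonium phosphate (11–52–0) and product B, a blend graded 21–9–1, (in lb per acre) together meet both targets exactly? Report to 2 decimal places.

141.69 lb monoammonium phosphate, 568.26 lb product B

With a, b = lb per acre of monoammonium phosphate and product B:
N: 0.11·a + 0.21·b = 134.92
P₂O₅: 0.52·a + 0.09·b = 124.82
Eliminate a: (row1) − 0.11/0.52·(row2) → 0.190962·b = 108.516, so b = 568.2598.
Back-substitute: a = (134.92 − 0.21·568.2598) / 0.11 = 141.686.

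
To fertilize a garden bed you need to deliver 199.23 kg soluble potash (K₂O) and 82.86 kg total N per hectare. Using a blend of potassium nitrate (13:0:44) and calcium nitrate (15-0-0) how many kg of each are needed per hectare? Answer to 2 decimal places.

Per-hectare balance (a = potassium nitrate, b = calcium nitrate):
K₂O: 0.44·a + 0·b = 199.23
N: 0.13·a + 0.15·b = 82.86
Eliminate a: (row1) − 0.44/0.13·(row2) → -0.507692·b = -81.2192, so b = 159.977.
Back-substitute: a = (199.23 − 0·159.977) / 0.44 = 452.795.

452.80 kg potassium nitrate, 159.98 kg calcium nitrate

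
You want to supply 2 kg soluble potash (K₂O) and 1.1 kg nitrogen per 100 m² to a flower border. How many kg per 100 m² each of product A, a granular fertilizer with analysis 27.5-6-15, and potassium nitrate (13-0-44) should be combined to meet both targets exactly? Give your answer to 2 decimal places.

Let a = kg of product A, b = kg of potassium nitrate (per 100 m²).
K₂O: 0.15·a + 0.44·b = 2
N: 0.275·a + 0.13·b = 1.1
Eliminate b: (row1) − 0.44/0.13·(row2) → -0.780769·a = -1.72308, so a = 2.2069.
Then b = (1.1 − 0.275·2.2069) / 0.13 = 3.7931.

2.21 kg product A, 3.79 kg potassium nitrate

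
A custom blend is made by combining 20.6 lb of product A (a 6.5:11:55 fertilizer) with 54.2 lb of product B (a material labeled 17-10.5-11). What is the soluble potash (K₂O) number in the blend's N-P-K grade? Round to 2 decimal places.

Total mass = 20.6 + 54.2 = 74.8 lb.
K₂O mass = 55%×20.6 + 11%×54.2 = 17.292 lb.
% K₂O = 17.292 / 74.8 = 23.1176%.

23.12% K₂O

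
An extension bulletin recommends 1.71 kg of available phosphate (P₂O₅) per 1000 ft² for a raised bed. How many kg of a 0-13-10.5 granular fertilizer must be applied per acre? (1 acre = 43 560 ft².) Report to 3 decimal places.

572.982 kg of product per acre

Product per 1000 ft² = 1.71 / 13% = 13.1538 kg.
Convert to per acre: 13.1538 × 43.56 = 572.9815 kg.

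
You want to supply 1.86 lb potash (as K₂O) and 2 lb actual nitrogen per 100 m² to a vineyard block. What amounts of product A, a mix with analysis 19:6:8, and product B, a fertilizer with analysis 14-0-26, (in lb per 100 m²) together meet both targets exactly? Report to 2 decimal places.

6.80 lb product A, 5.06 lb product B

Per-100 m² balance (a = product A, b = product B):
K₂O: 0.08·a + 0.26·b = 1.86
N: 0.19·a + 0.14·b = 2
Eliminate b: (row1) − 0.26/0.14·(row2) → -0.272857·a = -1.85429, so a = 6.79581.
Then b = (2 − 0.19·6.79581) / 0.14 = 5.06283.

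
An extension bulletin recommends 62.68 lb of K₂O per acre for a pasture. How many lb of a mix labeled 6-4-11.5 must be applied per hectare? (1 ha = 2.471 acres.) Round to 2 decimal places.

1346.80 lb of product per hectare

Product per acre = 62.68 / 11.5% = 545.043 lb.
Convert to per hectare: 545.043 × 2.471 = 1346.802 lb.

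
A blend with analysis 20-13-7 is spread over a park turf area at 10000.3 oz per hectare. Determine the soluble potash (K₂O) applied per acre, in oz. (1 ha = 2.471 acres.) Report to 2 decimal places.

283.29 oz K₂O per acre

K₂O per hectare = 10000.3 × 7% = 700.021 oz.
Convert to per acre: 700.021 × 0.404694 = 283.2946 oz.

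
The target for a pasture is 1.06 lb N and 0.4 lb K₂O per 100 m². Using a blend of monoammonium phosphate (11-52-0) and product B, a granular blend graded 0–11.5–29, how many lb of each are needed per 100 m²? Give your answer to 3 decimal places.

Per-100 m² balance (a = monoammonium phosphate, b = product B):
N: 0.11·a + 0·b = 1.06
K₂O: 0·a + 0.29·b = 0.4
Solving simultaneously: a = 9.63636, b = 1.37931.

9.636 lb monoammonium phosphate, 1.379 lb product B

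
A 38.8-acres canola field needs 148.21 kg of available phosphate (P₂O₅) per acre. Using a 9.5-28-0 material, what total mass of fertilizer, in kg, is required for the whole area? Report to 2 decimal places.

20537.67 kg

Product per acre = 148.21 / 28% = 529.321 kg.
Total product = 529.321 × 38.8 = 20537.671 kg.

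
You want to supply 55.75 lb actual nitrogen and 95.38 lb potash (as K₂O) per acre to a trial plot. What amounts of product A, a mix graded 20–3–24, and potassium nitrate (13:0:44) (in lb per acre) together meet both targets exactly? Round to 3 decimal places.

Per-acre balance (a = product A, b = potassium nitrate):
N: 0.2·a + 0.13·b = 55.75
K₂O: 0.24·a + 0.44·b = 95.38
Eliminate b: (row1) − 0.13/0.44·(row2) → 0.129091·a = 27.5695, so a = 213.5669.
Then b = (95.38 − 0.24·213.5669) / 0.44 = 100.2817.

213.567 lb product A, 100.282 lb potassium nitrate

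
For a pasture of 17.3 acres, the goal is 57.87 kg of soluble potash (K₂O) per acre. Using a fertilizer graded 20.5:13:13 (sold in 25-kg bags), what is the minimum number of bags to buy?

Product per acre = 57.87 / 13% = 445.154 kg.
Total product = 445.154 × 17.3 = 7701.16 kg.
Bags = ⌈7701.16 / 25⌉ = 309.

309 bags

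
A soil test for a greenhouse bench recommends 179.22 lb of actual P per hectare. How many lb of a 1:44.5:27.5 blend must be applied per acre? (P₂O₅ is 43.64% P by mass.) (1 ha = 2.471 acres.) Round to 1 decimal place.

373.5 lb of product per acre

As P₂O₅: 179.22 / 0.4364 = 410.678 lb per hectare.
Product per hectare = 410.678 / 44.5% = 922.873 lb.
Convert to per acre: 922.873 × 0.404694 = 373.481 lb.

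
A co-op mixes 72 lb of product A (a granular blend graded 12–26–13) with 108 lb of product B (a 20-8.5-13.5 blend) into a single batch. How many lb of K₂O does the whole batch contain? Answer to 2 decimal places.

K₂O mass = 13%×72 + 13.5%×108 = 23.94 lb.

23.94 lb K₂O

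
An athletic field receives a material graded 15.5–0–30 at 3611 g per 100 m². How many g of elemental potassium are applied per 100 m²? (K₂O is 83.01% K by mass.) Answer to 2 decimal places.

K₂O per 100 m² = 3611 × 30% = 1083.3 g.
Elemental K = 1083.3 × 0.8301 = 899.247 g per 100 m².

899.25 g K per hundred sq m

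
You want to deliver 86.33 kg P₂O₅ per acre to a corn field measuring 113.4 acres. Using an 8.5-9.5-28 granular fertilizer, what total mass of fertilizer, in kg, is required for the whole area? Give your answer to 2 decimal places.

Product per acre = 86.33 / 9.5% = 908.737 kg.
Total product = 908.737 × 113.4 = 103050.758 kg.

103050.76 kg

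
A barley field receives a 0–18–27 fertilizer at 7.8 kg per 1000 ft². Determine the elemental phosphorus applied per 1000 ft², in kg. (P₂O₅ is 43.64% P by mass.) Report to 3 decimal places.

0.613 kg P per thousand sq ft

P₂O₅ per 1000 ft² = 7.8 × 18% = 1.404 kg.
Elemental P = 1.404 × 0.4364 = 0.612706 kg per 1000 ft².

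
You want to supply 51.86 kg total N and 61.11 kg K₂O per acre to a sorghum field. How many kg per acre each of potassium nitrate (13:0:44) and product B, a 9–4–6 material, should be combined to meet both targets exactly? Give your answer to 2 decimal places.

75.10 kg potassium nitrate, 467.74 kg product B

With a, b = kg per acre of potassium nitrate and product B:
N: 0.13·a + 0.09·b = 51.86
K₂O: 0.44·a + 0.06·b = 61.11
Eliminate b: (row1) − 0.09/0.06·(row2) → -0.53·a = -39.805, so a = 75.1038.
Then b = (61.11 − 0.44·75.1038) / 0.06 = 467.739.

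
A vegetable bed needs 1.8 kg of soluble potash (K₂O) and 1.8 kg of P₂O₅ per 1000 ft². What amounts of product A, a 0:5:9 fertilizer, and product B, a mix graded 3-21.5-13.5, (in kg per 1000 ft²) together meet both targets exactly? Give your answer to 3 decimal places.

With a, b = kg per 1000 ft² of product A and product B:
K₂O: 0.09·a + 0.135·b = 1.8
P₂O₅: 0.05·a + 0.215·b = 1.8
Eliminate b: (row1) − 0.135/0.215·(row2) → 0.0586047·a = 0.669767, so a = 11.4286.
Then b = (1.8 − 0.05·11.4286) / 0.215 = 5.71429.

11.429 kg product A, 5.714 kg product B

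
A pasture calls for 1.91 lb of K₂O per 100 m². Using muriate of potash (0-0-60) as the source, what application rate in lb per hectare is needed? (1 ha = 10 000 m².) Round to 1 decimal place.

318.3 lb of product per hectare

Product per 100 m² = 1.91 / 60% = 3.18333 lb.
Convert to per hectare: 3.18333 × 100 = 318.333 lb.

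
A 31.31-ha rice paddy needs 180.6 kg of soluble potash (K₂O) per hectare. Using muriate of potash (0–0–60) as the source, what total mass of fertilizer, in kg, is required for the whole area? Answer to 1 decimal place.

Product per hectare = 180.6 / 60% = 301 kg.
Total product = 301 × 31.31 = 9424.31 kg.

9424.3 kg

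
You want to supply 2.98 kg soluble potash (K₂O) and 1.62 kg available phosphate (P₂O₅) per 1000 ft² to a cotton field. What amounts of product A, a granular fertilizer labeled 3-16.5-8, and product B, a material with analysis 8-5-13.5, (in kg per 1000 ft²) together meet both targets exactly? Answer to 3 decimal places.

With a, b = kg per 1000 ft² of product A and product B:
K₂O: 0.08·a + 0.135·b = 2.98
P₂O₅: 0.165·a + 0.05·b = 1.62
Solving simultaneously: a = 3.81395, b = 19.81395.

3.814 kg product A, 19.814 kg product B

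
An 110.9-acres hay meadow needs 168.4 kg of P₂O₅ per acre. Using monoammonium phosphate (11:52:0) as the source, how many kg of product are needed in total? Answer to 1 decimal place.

Product per acre = 168.4 / 52% = 323.846 kg.
Total product = 323.846 × 110.9 = 35914.54 kg.

35914.5 kg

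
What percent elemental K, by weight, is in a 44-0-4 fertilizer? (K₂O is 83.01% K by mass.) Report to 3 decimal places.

3.320% K

%K = 4 × 0.8301 = 3.3204%.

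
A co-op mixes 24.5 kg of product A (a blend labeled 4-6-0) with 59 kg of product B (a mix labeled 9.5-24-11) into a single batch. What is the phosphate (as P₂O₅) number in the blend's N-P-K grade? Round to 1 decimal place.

Total mass = 24.5 + 59 = 83.5 kg.
P₂O₅ mass = 6%×24.5 + 24%×59 = 15.63 kg.
% P₂O₅ = 15.63 / 83.5 = 18.7186%.

18.7% P₂O₅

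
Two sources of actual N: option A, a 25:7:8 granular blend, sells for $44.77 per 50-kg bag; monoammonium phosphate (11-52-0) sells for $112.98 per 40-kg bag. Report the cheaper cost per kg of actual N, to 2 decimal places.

option A: N per bag = 50 × 25% = 12.5 kg; cost = 44.77 / 12.5 = $3.5816/kg N.
monoammonium phosphate: N per bag = 40 × 11% = 4.4 kg; cost = 112.98 / 4.4 = $25.6773/kg N.
option A is cheaper.

$3.58 per kg N (option A)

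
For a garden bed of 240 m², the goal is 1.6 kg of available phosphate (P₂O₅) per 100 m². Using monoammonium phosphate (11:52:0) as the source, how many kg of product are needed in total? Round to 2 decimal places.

7.38 kg

Product per 100 m² = 1.6 / 52% = 3.07692 kg.
Total product = 3.07692 × 240 / 100 = 7.38462 kg.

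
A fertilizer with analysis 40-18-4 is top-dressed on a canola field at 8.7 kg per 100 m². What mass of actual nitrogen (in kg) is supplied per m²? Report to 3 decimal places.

0.035 kg N per sq m

nitrogen per 100 m² = 8.7 × 40% = 3.48 kg.
Convert to per m²: 3.48 × 0.01 = 0.0348 kg.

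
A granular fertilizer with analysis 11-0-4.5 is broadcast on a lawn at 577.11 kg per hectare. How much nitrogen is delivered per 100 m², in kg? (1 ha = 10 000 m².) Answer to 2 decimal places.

nitrogen per hectare = 577.11 × 11% = 63.4821 kg.
Convert to per 100 m²: 63.4821 × 0.01 = 0.634821 kg.

0.63 kg N per hundred sq m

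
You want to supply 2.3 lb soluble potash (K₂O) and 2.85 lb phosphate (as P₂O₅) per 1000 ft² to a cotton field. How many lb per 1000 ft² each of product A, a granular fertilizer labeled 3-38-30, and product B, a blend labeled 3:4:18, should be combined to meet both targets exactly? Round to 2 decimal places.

Let a = lb of product A, b = lb of product B (per 1000 ft²).
K₂O: 0.3·a + 0.18·b = 2.3
P₂O₅: 0.38·a + 0.04·b = 2.85
Eliminate b: (row1) − 0.18/0.04·(row2) → -1.41·a = -10.525, so a = 7.46454.
Then b = (2.85 − 0.38·7.46454) / 0.04 = 0.336879.

7.46 lb product A, 0.34 lb product B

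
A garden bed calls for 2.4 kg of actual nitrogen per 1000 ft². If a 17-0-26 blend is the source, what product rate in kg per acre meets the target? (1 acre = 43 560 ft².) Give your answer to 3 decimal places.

Product per 1000 ft² = 2.4 / 17% = 14.1176 kg.
Convert to per acre: 14.1176 × 43.56 = 614.9647 kg.

614.965 kg of product per acre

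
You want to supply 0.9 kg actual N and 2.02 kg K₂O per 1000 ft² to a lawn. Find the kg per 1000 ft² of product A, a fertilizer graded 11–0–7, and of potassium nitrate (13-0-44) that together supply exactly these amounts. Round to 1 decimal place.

3.4 kg product A, 4.1 kg potassium nitrate

Per-1000 ft² balance (a = product A, b = potassium nitrate):
N: 0.11·a + 0.13·b = 0.9
K₂O: 0.07·a + 0.44·b = 2.02
Eliminate b: (row1) − 0.13/0.44·(row2) → 0.0893182·a = 0.303182, so a = 3.3944.
Then b = (2.02 − 0.07·3.3944) / 0.44 = 4.05089.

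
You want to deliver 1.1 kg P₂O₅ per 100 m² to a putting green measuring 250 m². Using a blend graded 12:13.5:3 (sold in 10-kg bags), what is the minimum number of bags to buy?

Product per 100 m² = 1.1 / 13.5% = 8.14815 kg.
Total product = 8.14815 × 250 / 100 = 20.3704 kg.
Bags = ⌈20.3704 / 10⌉ = 3.

3 bags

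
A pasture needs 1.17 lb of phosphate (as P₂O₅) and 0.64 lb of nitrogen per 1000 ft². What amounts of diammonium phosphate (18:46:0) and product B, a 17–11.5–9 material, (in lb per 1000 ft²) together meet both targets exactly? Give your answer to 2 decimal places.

2.18 lb diammonium phosphate, 1.46 lb product B

With a, b = lb per 1000 ft² of diammonium phosphate and product B:
P₂O₅: 0.46·a + 0.115·b = 1.17
N: 0.18·a + 0.17·b = 0.64
From row1: a = (1.17 − 0.115·b) / 0.46.
Into row2: 0.18·(1.17 − 0.115·b)/0.46 + 0.17·b = 0.64 → b = 1.45739, a = 2.17913.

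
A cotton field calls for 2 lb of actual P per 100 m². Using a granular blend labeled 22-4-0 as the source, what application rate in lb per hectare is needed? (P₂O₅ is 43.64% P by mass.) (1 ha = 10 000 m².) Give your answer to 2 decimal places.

As P₂O₅: 2 / 0.4364 = 4.58295 lb per 100 m².
Product per 100 m² = 4.58295 / 4% = 114.574 lb.
Convert to per hectare: 114.574 × 100 = 11457.379 lb.

11457.38 lb of product per hectare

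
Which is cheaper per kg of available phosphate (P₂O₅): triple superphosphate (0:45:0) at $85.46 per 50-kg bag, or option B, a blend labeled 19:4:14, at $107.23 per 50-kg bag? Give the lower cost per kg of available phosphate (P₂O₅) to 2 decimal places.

triple superphosphate: P₂O₅ per bag = 50 × 45% = 22.5 kg; cost = 85.46 / 22.5 = $3.7982/kg P₂O₅.
option B: P₂O₅ per bag = 50 × 4% = 2 kg; cost = 107.23 / 2 = $53.6150/kg P₂O₅.
triple superphosphate is cheaper.

$3.80 per kg P₂O₅ (triple superphosphate)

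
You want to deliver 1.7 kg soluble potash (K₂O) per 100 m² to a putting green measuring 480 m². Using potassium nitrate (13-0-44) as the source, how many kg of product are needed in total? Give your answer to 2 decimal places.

18.55 kg

Product per 100 m² = 1.7 / 44% = 3.86364 kg.
Total product = 3.86364 × 480 / 100 = 18.5455 kg.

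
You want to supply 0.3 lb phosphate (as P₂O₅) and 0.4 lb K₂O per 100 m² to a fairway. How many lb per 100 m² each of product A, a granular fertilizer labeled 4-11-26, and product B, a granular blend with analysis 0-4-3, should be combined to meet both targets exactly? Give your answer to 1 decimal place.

1.0 lb product A, 4.8 lb product B

Let a = lb of product A, b = lb of product B (per 100 m²).
P₂O₅: 0.11·a + 0.04·b = 0.3
K₂O: 0.26·a + 0.03·b = 0.4
Eliminate a: (row1) − 0.11/0.26·(row2) → 0.0273077·b = 0.130769, so b = 4.78873.
Back-substitute: a = (0.3 − 0.04·4.78873) / 0.11 = 0.985915.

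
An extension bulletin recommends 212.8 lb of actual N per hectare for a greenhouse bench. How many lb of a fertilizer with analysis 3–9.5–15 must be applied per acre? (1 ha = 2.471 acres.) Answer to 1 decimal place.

2870.6 lb of product per acre

Product per hectare = 212.8 / 3% = 7093.33 lb.
Convert to per acre: 7093.33 × 0.404694 = 2870.63 lb.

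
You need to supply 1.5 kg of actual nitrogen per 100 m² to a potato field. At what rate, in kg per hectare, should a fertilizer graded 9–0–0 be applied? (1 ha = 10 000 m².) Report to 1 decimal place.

Product per 100 m² = 1.5 / 9% = 16.6667 kg.
Convert to per hectare: 16.6667 × 100 = 1666.67 kg.

1666.7 kg of product per hectare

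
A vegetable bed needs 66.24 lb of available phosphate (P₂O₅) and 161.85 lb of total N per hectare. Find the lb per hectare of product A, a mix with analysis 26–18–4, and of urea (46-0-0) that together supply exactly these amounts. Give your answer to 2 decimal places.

Let a = lb of product A, b = lb of urea (per hectare).
P₂O₅: 0.18·a + 0·b = 66.24
N: 0.26·a + 0.46·b = 161.85
Solving simultaneously: a = 368, b = 143.848.

368.00 lb product A, 143.85 lb urea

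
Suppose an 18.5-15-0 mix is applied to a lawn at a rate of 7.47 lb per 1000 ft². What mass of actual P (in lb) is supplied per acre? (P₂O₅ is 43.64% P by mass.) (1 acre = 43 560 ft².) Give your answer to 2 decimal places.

P₂O₅ per 1000 ft² = 7.47 × 15% = 1.1205 lb.
Elemental P = 1.1205 × 0.4364 = 0.488986 lb per 1000 ft².
Convert to per acre: 0.488986 × 43.56 = 21.3002 lb.

21.30 lb P per acre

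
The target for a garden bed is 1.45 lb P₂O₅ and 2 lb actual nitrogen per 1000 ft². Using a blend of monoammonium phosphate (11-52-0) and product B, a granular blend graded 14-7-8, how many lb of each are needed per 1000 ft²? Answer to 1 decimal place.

Per-1000 ft² balance (a = monoammonium phosphate, b = product B):
P₂O₅: 0.52·a + 0.07·b = 1.45
N: 0.11·a + 0.14·b = 2
From row1: a = (1.45 − 0.07·b) / 0.52.
Into row2: 0.11·(1.45 − 0.07·b)/0.52 + 0.14·b = 2 → b = 13.5253, a = 0.967742.

1.0 lb monoammonium phosphate, 13.5 lb product B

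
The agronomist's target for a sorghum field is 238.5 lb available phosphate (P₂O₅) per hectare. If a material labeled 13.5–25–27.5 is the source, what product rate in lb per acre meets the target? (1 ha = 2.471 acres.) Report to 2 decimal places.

Product per hectare = 238.5 / 25% = 954 lb.
Convert to per acre: 954 × 0.404694 = 386.079 lb.

386.08 lb of product per acre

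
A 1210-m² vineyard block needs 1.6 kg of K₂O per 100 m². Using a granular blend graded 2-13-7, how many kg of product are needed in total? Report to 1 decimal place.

Product per 100 m² = 1.6 / 7% = 22.8571 kg.
Total product = 22.8571 × 1210 / 100 = 276.571 kg.

276.6 kg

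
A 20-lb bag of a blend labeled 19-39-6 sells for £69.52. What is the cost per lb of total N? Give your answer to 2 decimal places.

£18.29 per lb N

N in bag = 20 × 19% = 3.8 lb.
Cost per lb N = £69.52 / 3.8 = £18.2947.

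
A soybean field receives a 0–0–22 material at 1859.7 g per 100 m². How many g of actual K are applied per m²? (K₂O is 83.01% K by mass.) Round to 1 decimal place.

3.4 g K per sq m

K₂O per 100 m² = 1859.7 × 22% = 409.134 g.
Elemental K = 409.134 × 0.8301 = 339.622 g per 100 m².
Convert to per m²: 339.622 × 0.01 = 3.39622 g.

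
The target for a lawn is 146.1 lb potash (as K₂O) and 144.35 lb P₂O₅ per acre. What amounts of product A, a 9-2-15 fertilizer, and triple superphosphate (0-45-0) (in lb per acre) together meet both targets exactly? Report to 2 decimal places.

974.00 lb product A, 277.49 lb triple superphosphate

Per-acre balance (a = product A, b = triple superphosphate):
K₂O: 0.15·a + 0·b = 146.1
P₂O₅: 0.02·a + 0.45·b = 144.35
Eliminate a: (row1) − 0.15/0.02·(row2) → -3.375·b = -936.525, so b = 277.489.
Back-substitute: a = (146.1 − 0·277.489) / 0.15 = 974.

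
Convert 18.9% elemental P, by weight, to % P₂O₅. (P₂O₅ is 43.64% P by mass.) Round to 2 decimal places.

%P₂O₅ = 18.9 / 0.4364 = 43.3089%.

43.31% P₂O₅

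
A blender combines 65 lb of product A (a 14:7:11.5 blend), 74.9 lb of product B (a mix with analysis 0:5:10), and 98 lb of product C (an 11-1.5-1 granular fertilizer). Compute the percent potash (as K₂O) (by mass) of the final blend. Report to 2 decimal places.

Total mass = 65 + 74.9 + 98 = 237.9 lb.
K₂O mass = 11.5%×65 + 10%×74.9 + 1%×98 = 15.945 lb.
% K₂O = 15.945 / 237.9 = 6.7024%.

6.70% K₂O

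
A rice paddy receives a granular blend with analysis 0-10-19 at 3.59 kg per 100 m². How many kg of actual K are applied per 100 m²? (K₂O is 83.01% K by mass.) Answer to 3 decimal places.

K₂O per 100 m² = 3.59 × 19% = 0.6821 kg.
Elemental K = 0.6821 × 0.8301 = 0.566211 kg per 100 m².

0.566 kg K per hundred sq m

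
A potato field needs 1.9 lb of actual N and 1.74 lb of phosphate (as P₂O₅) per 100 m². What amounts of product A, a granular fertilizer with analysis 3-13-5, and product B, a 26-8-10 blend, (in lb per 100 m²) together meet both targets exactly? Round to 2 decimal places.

9.57 lb product A, 6.20 lb product B

With a, b = lb per 100 m² of product A and product B:
N: 0.03·a + 0.26·b = 1.9
P₂O₅: 0.13·a + 0.08·b = 1.74
Eliminate b: (row1) − 0.26/0.08·(row2) → -0.3925·a = -3.755, so a = 9.56688.
Then b = (1.74 − 0.13·9.56688) / 0.08 = 6.20382.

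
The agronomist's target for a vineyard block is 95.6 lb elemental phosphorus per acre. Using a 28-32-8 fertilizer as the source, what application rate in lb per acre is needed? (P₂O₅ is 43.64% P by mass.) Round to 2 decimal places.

As P₂O₅: 95.6 / 0.4364 = 219.065 lb per acre.
Product per acre = 219.065 / 32% = 684.578 lb.

684.58 lb of product per acre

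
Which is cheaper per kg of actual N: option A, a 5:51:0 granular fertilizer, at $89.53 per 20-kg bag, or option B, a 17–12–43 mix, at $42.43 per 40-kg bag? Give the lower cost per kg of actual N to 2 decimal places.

$6.24 per kg N (option B)

option A: N per bag = 20 × 5% = 1 kg; cost = 89.53 / 1 = $89.5300/kg N.
option B: N per bag = 40 × 17% = 6.8 kg; cost = 42.43 / 6.8 = $6.2397/kg N.
option B is cheaper.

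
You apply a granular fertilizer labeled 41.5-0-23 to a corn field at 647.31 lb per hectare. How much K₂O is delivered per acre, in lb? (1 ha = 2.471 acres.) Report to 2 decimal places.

K₂O per hectare = 647.31 × 23% = 148.881 lb.
Convert to per acre: 148.881 × 0.404694 = 60.2514 lb.

60.25 lb K₂O per acre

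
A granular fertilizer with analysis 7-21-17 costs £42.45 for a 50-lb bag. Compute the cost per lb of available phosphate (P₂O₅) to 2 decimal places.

P₂O₅ in bag = 50 × 21% = 10.5 lb.
Cost per lb P₂O₅ = £42.45 / 10.5 = £4.0429.

£4.04 per lb P₂O₅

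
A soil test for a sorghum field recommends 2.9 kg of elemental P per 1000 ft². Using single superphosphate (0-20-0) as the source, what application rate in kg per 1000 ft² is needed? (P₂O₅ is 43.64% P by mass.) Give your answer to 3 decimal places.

As P₂O₅: 2.9 / 0.4364 = 6.64528 kg per 1000 ft².
Product per 1000 ft² = 6.64528 / 20% = 33.2264 kg.

33.226 kg of product per thousand sq ft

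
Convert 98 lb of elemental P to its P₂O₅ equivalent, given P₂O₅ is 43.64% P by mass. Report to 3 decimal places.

P₂O₅ = 98 / 0.4364 = 224.5646 lb.

224.565 lb P₂O₅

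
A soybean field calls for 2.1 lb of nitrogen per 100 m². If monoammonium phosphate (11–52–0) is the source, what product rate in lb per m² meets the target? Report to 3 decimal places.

0.191 lb of product per sq m

Product per 100 m² = 2.1 / 11% = 19.0909 lb.
Convert to per m²: 19.0909 × 0.01 = 0.190909 lb.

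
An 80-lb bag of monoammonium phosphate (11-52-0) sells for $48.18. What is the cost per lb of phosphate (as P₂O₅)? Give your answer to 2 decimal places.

P₂O₅ in bag = 80 × 52% = 41.6 lb.
Cost per lb P₂O₅ = $48.18 / 41.6 = $1.1582.

$1.16 per lb P₂O₅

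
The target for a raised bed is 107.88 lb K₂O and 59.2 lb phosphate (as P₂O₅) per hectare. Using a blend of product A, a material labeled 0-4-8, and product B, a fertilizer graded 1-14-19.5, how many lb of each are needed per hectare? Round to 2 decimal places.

1046.82 lb product A, 123.76 lb product B

With a, b = lb per hectare of product A and product B:
K₂O: 0.08·a + 0.195·b = 107.88
P₂O₅: 0.04·a + 0.14·b = 59.2
Solving simultaneously: a = 1046.824, b = 123.7647.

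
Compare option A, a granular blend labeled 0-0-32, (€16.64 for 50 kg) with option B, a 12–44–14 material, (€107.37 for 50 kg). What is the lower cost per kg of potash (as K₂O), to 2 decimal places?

€1.04 per kg K₂O (option A)

option A: K₂O per bag = 50 × 32% = 16 kg; cost = 16.64 / 16 = €1.0400/kg K₂O.
option B: K₂O per bag = 50 × 14% = 7 kg; cost = 107.37 / 7 = €15.3386/kg K₂O.
option A is cheaper.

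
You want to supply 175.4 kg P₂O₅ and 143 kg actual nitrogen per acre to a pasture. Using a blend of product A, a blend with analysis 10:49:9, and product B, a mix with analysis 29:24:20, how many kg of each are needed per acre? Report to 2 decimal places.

Let a = kg of product A, b = kg of product B (per acre).
P₂O₅: 0.49·a + 0.24·b = 175.4
N: 0.1·a + 0.29·b = 143
Solving simultaneously: a = 140.102, b = 444.793.

140.10 kg product A, 444.79 kg product B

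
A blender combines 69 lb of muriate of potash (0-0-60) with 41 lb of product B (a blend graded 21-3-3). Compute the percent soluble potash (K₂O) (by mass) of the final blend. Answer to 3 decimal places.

Total mass = 69 + 41 = 110 lb.
K₂O mass = 60%×69 + 3%×41 = 42.63 lb.
% K₂O = 42.63 / 110 = 38.7545%.

38.755% K₂O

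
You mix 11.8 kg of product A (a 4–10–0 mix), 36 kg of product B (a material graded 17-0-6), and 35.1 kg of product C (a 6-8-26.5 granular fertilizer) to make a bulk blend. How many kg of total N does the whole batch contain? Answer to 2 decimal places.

N mass = 4%×11.8 + 17%×36 + 6%×35.1 = 8.698 kg.

8.70 kg N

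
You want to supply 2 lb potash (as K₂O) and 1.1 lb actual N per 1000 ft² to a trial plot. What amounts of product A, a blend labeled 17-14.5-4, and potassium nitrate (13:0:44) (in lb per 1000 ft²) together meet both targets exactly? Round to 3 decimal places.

3.218 lb product A, 4.253 lb potassium nitrate

With a, b = lb per 1000 ft² of product A and potassium nitrate:
K₂O: 0.04·a + 0.44·b = 2
N: 0.17·a + 0.13·b = 1.1
Solving simultaneously: a = 3.21839, b = 4.25287.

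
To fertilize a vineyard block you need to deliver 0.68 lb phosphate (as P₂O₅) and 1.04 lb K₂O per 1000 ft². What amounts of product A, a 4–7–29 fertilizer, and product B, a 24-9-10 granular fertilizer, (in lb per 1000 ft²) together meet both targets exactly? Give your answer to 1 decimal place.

1.3 lb product A, 6.5 lb product B

Let a = lb of product A, b = lb of product B (per 1000 ft²).
P₂O₅: 0.07·a + 0.09·b = 0.68
K₂O: 0.29·a + 0.1·b = 1.04
Eliminate a: (row1) − 0.07/0.29·(row2) → 0.0658621·b = 0.428966, so b = 6.51309.
Back-substitute: a = (0.68 − 0.09·6.51309) / 0.07 = 1.34031.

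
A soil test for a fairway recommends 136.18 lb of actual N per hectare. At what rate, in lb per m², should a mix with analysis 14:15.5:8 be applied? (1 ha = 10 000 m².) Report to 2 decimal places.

0.10 lb of product per sq m

Product per hectare = 136.18 / 14% = 972.714 lb.
Convert to per m²: 972.714 × 0.0001 = 0.0972714 lb.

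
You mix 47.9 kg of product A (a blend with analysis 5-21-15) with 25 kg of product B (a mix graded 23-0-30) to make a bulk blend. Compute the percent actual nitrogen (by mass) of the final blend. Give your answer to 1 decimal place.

11.2% N

Total mass = 47.9 + 25 = 72.9 kg.
N mass = 5%×47.9 + 23%×25 = 8.145 kg.
% N = 8.145 / 72.9 = 11.1728%.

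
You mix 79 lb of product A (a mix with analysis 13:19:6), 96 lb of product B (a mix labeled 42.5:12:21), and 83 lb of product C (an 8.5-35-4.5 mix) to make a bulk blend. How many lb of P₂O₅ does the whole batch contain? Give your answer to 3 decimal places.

P₂O₅ mass = 19%×79 + 12%×96 + 35%×83 = 55.58 lb.

55.580 lb P₂O₅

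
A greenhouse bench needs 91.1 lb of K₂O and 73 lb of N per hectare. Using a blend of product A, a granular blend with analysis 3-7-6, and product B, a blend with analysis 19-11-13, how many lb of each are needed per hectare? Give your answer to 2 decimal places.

Let a = lb of product A, b = lb of product B (per hectare).
K₂O: 0.06·a + 0.13·b = 91.1
N: 0.03·a + 0.19·b = 73
Solving simultaneously: a = 1042.533, b = 219.6.

1042.53 lb product A, 219.60 lb product B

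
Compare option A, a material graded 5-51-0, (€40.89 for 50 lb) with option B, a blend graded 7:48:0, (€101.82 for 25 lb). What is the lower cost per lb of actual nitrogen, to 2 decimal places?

option A: N per bag = 50 × 5% = 2.5 lb; cost = 40.89 / 2.5 = €16.3560/lb N.
option B: N per bag = 25 × 7% = 1.75 lb; cost = 101.82 / 1.75 = €58.1829/lb N.
option A is cheaper.

€16.36 per lb N (option A)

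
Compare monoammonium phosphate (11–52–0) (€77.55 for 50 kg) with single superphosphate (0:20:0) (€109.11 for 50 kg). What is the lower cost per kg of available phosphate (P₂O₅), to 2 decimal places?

monoammonium phosphate: P₂O₅ per bag = 50 × 52% = 26 kg; cost = 77.55 / 26 = €2.9827/kg P₂O₅.
single superphosphate: P₂O₅ per bag = 50 × 20% = 10 kg; cost = 109.11 / 10 = €10.9110/kg P₂O₅.
monoammonium phosphate is cheaper.

€2.98 per kg P₂O₅ (monoammonium phosphate)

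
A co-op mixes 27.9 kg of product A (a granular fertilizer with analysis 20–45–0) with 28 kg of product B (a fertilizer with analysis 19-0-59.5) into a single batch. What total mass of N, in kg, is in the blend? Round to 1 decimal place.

10.9 kg N

N mass = 20%×27.9 + 19%×28 = 10.9 kg.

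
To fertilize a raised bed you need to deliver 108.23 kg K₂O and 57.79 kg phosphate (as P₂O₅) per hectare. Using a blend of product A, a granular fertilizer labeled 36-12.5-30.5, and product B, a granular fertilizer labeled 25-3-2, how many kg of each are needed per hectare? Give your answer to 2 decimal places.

With a, b = kg per hectare of product A and product B:
K₂O: 0.305·a + 0.02·b = 108.23
P₂O₅: 0.125·a + 0.03·b = 57.79
Eliminate b: (row1) − 0.02/0.03·(row2) → 0.221667·a = 69.7033, so a = 314.451.
Then b = (57.79 − 0.125·314.451) / 0.03 = 616.1203.

314.45 kg product A, 616.12 kg product B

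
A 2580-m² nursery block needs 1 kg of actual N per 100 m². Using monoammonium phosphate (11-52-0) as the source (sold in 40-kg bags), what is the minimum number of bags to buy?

Product per 100 m² = 1 / 11% = 9.09091 kg.
Total product = 9.09091 × 2580 / 100 = 234.545 kg.
Bags = ⌈234.545 / 40⌉ = 6.

6 bags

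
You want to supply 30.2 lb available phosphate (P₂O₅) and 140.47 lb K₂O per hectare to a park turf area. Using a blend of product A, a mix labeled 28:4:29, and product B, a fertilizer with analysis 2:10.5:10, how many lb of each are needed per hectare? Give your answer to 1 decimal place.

443.5 lb product A, 118.7 lb product B

Let a = lb of product A, b = lb of product B (per hectare).
P₂O₅: 0.04·a + 0.105·b = 30.2
K₂O: 0.29·a + 0.1·b = 140.47
Eliminate b: (row1) − 0.105/0.1·(row2) → -0.2645·a = -117.293, so a = 443.454.
Then b = (140.47 − 0.29·443.454) / 0.1 = 118.684.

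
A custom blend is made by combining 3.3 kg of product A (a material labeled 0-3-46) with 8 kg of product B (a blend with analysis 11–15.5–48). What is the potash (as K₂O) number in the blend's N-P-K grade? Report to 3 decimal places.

47.416% K₂O

Total mass = 3.3 + 8 = 11.3 kg.
K₂O mass = 46%×3.3 + 48%×8 = 5.358 kg.
% K₂O = 5.358 / 11.3 = 47.4159%.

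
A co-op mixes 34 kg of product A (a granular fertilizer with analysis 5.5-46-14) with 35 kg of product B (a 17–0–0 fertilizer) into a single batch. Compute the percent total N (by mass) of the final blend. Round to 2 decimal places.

Total mass = 34 + 35 = 69 kg.
N mass = 5.5%×34 + 17%×35 = 7.82 kg.
% N = 7.82 / 69 = 11.3333%.

11.33% N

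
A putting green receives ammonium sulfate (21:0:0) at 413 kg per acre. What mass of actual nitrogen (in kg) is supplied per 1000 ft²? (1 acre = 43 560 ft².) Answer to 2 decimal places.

nitrogen per acre = 413 × 21% = 86.73 kg.
Convert to per 1000 ft²: 86.73 × 0.0229568 = 1.99105 kg.

1.99 kg N per thousand sq ft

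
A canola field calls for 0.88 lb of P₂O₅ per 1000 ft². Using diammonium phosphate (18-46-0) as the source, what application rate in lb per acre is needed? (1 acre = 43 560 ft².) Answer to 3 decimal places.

Product per 1000 ft² = 0.88 / 46% = 1.91304 lb.
Convert to per acre: 1.91304 × 43.56 = 83.3322 lb.

83.332 lb of product per acre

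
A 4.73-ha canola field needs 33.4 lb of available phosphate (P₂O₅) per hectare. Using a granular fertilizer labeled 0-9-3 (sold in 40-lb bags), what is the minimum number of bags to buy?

44 bags

Product per hectare = 33.4 / 9% = 371.111 lb.
Total product = 371.111 × 4.73 = 1755.36 lb.
Bags = ⌈1755.36 / 40⌉ = 44.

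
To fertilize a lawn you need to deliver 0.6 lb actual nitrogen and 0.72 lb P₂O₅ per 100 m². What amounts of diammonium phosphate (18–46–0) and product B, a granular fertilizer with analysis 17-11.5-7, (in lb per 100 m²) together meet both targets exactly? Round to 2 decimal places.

0.93 lb diammonium phosphate, 2.55 lb product B

With a, b = lb per 100 m² of diammonium phosphate and product B:
N: 0.18·a + 0.17·b = 0.6
P₂O₅: 0.46·a + 0.115·b = 0.72
Solving simultaneously: a = 0.928696, b = 2.54609.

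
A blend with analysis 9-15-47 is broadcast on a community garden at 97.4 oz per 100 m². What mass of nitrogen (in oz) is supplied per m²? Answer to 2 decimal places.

nitrogen per 100 m² = 97.4 × 9% = 8.766 oz.
Convert to per m²: 8.766 × 0.01 = 0.08766 oz.

0.09 oz N per sq m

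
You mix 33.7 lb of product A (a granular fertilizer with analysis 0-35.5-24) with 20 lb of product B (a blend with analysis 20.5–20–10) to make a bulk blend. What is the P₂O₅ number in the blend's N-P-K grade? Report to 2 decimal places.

Total mass = 33.7 + 20 = 53.7 lb.
P₂O₅ mass = 35.5%×33.7 + 20%×20 = 15.9635 lb.
% P₂O₅ = 15.9635 / 53.7 = 29.7272%.

29.73% P₂O₅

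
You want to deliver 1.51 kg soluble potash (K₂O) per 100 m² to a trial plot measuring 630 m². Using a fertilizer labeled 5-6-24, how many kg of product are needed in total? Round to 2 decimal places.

Product per 100 m² = 1.51 / 24% = 6.29167 kg.
Total product = 6.29167 × 630 / 100 = 39.6375 kg.

39.64 kg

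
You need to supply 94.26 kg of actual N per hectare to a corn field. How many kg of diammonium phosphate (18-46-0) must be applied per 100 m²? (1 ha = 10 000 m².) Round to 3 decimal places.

Product per hectare = 94.26 / 18% = 523.667 kg.
Convert to per 100 m²: 523.667 × 0.01 = 5.23667 kg.

5.237 kg of product per hundred sq m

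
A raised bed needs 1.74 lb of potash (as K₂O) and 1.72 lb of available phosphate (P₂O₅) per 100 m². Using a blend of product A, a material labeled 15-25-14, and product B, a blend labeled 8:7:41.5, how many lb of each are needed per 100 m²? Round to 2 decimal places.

Let a = lb of product A, b = lb of product B (per 100 m²).
K₂O: 0.14·a + 0.415·b = 1.74
P₂O₅: 0.25·a + 0.07·b = 1.72
From row1: a = (1.74 − 0.415·b) / 0.14.
Into row2: 0.25·(1.74 − 0.415·b)/0.14 + 0.07·b = 1.72 → b = 2.06706, a = 6.30122.

6.30 lb product A, 2.07 lb product B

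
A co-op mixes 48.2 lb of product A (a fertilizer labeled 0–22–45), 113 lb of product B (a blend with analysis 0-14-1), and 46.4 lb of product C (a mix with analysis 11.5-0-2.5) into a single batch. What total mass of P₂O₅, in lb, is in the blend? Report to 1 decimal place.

P₂O₅ mass = 22%×48.2 + 14%×113 + 0%×46.4 = 26.424 lb.

26.4 lb P₂O₅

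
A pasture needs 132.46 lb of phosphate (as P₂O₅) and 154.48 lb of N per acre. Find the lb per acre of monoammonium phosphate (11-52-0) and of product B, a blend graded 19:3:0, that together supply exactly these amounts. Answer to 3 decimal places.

215.005 lb monoammonium phosphate, 688.576 lb product B

Let a = lb of monoammonium phosphate, b = lb of product B (per acre).
P₂O₅: 0.52·a + 0.03·b = 132.46
N: 0.11·a + 0.19·b = 154.48
Eliminate b: (row1) − 0.03/0.19·(row2) → 0.502632·a = 108.068, so a = 215.0052.
Then b = (154.48 − 0.11·215.0052) / 0.19 = 688.5759.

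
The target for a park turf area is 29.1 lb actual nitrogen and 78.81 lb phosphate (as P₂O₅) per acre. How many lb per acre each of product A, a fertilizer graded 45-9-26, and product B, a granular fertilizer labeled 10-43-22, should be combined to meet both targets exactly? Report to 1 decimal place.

Per-acre balance (a = product A, b = product B):
N: 0.45·a + 0.1·b = 29.1
P₂O₅: 0.09·a + 0.43·b = 78.81
From row1: a = (29.1 − 0.1·b) / 0.45.
Into row2: 0.09·(29.1 − 0.1·b)/0.45 + 0.43·b = 78.81 → b = 178.024, a = 25.1057.

25.1 lb product A, 178.0 lb product B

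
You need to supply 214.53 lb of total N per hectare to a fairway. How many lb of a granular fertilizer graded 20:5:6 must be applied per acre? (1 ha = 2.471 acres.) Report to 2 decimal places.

434.10 lb of product per acre

Product per hectare = 214.53 / 20% = 1072.65 lb.
Convert to per acre: 1072.65 × 0.404694 = 434.096 lb.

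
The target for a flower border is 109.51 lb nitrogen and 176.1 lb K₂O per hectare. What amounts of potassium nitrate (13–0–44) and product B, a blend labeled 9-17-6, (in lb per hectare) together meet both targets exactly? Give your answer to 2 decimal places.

Per-hectare balance (a = potassium nitrate, b = product B):
N: 0.13·a + 0.09·b = 109.51
K₂O: 0.44·a + 0.06·b = 176.1
Solving simultaneously: a = 291.774, b = 795.327.

291.77 lb potassium nitrate, 795.33 lb product B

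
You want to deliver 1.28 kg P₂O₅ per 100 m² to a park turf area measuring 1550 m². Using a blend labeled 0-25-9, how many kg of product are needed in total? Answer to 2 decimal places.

79.36 kg

Product per 100 m² = 1.28 / 25% = 5.12 kg.
Total product = 5.12 × 1550 / 100 = 79.36 kg.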